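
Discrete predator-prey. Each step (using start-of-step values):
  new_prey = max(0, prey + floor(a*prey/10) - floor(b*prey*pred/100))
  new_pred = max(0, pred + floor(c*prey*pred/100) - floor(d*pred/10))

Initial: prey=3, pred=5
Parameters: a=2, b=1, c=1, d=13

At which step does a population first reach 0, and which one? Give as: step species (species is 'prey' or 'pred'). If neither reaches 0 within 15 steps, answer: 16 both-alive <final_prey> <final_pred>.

Answer: 1 pred

Derivation:
Step 1: prey: 3+0-0=3; pred: 5+0-6=0
First extinction: pred at step 1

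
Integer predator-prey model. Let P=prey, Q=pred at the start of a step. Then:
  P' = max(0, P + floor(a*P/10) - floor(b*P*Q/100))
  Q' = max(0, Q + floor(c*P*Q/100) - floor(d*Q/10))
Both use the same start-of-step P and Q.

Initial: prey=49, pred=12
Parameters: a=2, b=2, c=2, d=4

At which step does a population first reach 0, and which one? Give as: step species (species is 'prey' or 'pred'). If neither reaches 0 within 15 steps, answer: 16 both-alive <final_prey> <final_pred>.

Step 1: prey: 49+9-11=47; pred: 12+11-4=19
Step 2: prey: 47+9-17=39; pred: 19+17-7=29
Step 3: prey: 39+7-22=24; pred: 29+22-11=40
Step 4: prey: 24+4-19=9; pred: 40+19-16=43
Step 5: prey: 9+1-7=3; pred: 43+7-17=33
Step 6: prey: 3+0-1=2; pred: 33+1-13=21
Step 7: prey: 2+0-0=2; pred: 21+0-8=13
Step 8: prey: 2+0-0=2; pred: 13+0-5=8
Step 9: prey: 2+0-0=2; pred: 8+0-3=5
Step 10: prey: 2+0-0=2; pred: 5+0-2=3
Step 11: prey: 2+0-0=2; pred: 3+0-1=2
Step 12: prey: 2+0-0=2; pred: 2+0-0=2
Steps 13-15: state stable at prey=2, pred=2 (no change)
No extinction within 15 steps

Answer: 16 both-alive 2 2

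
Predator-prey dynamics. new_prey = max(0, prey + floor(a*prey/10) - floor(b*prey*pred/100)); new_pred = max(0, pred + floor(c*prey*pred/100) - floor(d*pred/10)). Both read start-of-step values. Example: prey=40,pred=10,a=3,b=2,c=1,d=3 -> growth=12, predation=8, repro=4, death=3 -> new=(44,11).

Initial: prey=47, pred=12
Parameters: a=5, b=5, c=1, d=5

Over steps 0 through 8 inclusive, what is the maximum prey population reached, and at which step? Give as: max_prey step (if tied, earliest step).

Answer: 72 8

Derivation:
Step 1: prey: 47+23-28=42; pred: 12+5-6=11
Step 2: prey: 42+21-23=40; pred: 11+4-5=10
Step 3: prey: 40+20-20=40; pred: 10+4-5=9
Step 4: prey: 40+20-18=42; pred: 9+3-4=8
Step 5: prey: 42+21-16=47; pred: 8+3-4=7
Step 6: prey: 47+23-16=54; pred: 7+3-3=7
Step 7: prey: 54+27-18=63; pred: 7+3-3=7
Step 8: prey: 63+31-22=72; pred: 7+4-3=8
Max prey = 72 at step 8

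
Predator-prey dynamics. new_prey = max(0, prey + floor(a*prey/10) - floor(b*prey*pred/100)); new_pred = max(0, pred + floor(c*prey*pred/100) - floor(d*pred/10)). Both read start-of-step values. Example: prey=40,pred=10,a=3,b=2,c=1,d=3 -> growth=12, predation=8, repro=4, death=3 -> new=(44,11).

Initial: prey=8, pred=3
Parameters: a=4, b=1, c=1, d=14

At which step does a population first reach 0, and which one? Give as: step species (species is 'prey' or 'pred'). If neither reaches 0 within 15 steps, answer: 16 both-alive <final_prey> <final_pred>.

Step 1: prey: 8+3-0=11; pred: 3+0-4=0
First extinction: pred at step 1

Answer: 1 pred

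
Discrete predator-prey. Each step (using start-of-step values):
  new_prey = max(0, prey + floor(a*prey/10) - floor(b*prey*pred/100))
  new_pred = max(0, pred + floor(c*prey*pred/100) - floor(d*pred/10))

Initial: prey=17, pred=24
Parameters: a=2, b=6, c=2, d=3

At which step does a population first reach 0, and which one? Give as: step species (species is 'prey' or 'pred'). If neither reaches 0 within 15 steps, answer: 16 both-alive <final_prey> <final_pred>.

Answer: 1 prey

Derivation:
Step 1: prey: 17+3-24=0; pred: 24+8-7=25
First extinction: prey at step 1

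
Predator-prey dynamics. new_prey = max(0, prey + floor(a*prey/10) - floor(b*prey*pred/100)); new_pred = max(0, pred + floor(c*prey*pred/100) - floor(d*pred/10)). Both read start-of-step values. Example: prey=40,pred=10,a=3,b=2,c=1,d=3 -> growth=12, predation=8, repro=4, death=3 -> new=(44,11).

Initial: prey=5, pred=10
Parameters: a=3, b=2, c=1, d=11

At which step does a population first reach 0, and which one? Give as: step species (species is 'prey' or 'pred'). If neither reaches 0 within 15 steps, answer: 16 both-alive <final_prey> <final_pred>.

Answer: 1 pred

Derivation:
Step 1: prey: 5+1-1=5; pred: 10+0-11=0
First extinction: pred at step 1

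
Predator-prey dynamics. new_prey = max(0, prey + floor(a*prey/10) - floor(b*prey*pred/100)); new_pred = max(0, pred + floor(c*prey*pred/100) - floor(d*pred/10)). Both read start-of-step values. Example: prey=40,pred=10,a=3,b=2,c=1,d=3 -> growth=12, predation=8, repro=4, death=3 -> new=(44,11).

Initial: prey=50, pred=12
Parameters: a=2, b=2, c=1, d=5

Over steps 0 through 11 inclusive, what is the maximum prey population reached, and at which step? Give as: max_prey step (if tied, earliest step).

Step 1: prey: 50+10-12=48; pred: 12+6-6=12
Step 2: prey: 48+9-11=46; pred: 12+5-6=11
Step 3: prey: 46+9-10=45; pred: 11+5-5=11
Step 4: prey: 45+9-9=45; pred: 11+4-5=10
Step 5: prey: 45+9-9=45; pred: 10+4-5=9
Step 6: prey: 45+9-8=46; pred: 9+4-4=9
Step 7: prey: 46+9-8=47; pred: 9+4-4=9
Step 8: prey: 47+9-8=48; pred: 9+4-4=9
Step 9: prey: 48+9-8=49; pred: 9+4-4=9
Step 10: prey: 49+9-8=50; pred: 9+4-4=9
Step 11: prey: 50+10-9=51; pred: 9+4-4=9
Max prey = 51 at step 11

Answer: 51 11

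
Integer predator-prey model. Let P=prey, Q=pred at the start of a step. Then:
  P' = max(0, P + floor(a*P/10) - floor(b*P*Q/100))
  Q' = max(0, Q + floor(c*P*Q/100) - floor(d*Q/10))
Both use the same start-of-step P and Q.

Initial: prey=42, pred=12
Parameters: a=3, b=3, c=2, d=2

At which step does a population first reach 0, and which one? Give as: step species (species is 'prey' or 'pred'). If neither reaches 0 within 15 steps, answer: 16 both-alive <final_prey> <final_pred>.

Step 1: prey: 42+12-15=39; pred: 12+10-2=20
Step 2: prey: 39+11-23=27; pred: 20+15-4=31
Step 3: prey: 27+8-25=10; pred: 31+16-6=41
Step 4: prey: 10+3-12=1; pred: 41+8-8=41
Step 5: prey: 1+0-1=0; pred: 41+0-8=33
First extinction: prey at step 5

Answer: 5 prey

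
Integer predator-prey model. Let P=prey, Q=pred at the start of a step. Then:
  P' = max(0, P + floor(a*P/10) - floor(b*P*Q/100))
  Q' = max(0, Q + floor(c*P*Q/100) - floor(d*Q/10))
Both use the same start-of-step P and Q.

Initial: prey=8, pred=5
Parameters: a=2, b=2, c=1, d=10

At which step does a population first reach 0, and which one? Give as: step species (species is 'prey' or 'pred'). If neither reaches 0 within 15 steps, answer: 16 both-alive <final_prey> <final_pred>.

Answer: 1 pred

Derivation:
Step 1: prey: 8+1-0=9; pred: 5+0-5=0
First extinction: pred at step 1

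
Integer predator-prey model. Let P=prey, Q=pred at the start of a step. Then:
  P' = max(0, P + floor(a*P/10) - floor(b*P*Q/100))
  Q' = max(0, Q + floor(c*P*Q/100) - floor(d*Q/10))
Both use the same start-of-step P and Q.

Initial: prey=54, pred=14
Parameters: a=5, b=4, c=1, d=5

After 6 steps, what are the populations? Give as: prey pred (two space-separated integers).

Step 1: prey: 54+27-30=51; pred: 14+7-7=14
Step 2: prey: 51+25-28=48; pred: 14+7-7=14
Step 3: prey: 48+24-26=46; pred: 14+6-7=13
Step 4: prey: 46+23-23=46; pred: 13+5-6=12
Step 5: prey: 46+23-22=47; pred: 12+5-6=11
Step 6: prey: 47+23-20=50; pred: 11+5-5=11

Answer: 50 11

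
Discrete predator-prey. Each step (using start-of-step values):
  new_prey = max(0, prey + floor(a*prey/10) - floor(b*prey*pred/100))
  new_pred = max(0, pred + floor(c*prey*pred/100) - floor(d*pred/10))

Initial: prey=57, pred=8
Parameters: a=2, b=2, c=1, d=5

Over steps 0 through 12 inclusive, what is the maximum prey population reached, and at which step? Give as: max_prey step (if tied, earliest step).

Step 1: prey: 57+11-9=59; pred: 8+4-4=8
Step 2: prey: 59+11-9=61; pred: 8+4-4=8
Step 3: prey: 61+12-9=64; pred: 8+4-4=8
Step 4: prey: 64+12-10=66; pred: 8+5-4=9
Step 5: prey: 66+13-11=68; pred: 9+5-4=10
Step 6: prey: 68+13-13=68; pred: 10+6-5=11
Step 7: prey: 68+13-14=67; pred: 11+7-5=13
Step 8: prey: 67+13-17=63; pred: 13+8-6=15
Step 9: prey: 63+12-18=57; pred: 15+9-7=17
Step 10: prey: 57+11-19=49; pred: 17+9-8=18
Step 11: prey: 49+9-17=41; pred: 18+8-9=17
Step 12: prey: 41+8-13=36; pred: 17+6-8=15
Max prey = 68 at step 5

Answer: 68 5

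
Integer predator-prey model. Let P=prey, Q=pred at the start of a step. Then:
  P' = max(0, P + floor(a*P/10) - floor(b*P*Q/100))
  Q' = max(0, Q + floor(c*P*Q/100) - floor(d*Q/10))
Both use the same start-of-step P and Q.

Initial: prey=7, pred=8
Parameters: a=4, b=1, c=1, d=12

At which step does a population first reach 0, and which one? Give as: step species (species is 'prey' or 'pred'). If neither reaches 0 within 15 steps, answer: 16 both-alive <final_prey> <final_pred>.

Step 1: prey: 7+2-0=9; pred: 8+0-9=0
First extinction: pred at step 1

Answer: 1 pred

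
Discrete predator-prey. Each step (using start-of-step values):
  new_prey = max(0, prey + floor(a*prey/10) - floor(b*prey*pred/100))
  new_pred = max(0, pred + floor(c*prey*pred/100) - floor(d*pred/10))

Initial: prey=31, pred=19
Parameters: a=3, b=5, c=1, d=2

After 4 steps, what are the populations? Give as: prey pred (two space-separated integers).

Step 1: prey: 31+9-29=11; pred: 19+5-3=21
Step 2: prey: 11+3-11=3; pred: 21+2-4=19
Step 3: prey: 3+0-2=1; pred: 19+0-3=16
Step 4: prey: 1+0-0=1; pred: 16+0-3=13

Answer: 1 13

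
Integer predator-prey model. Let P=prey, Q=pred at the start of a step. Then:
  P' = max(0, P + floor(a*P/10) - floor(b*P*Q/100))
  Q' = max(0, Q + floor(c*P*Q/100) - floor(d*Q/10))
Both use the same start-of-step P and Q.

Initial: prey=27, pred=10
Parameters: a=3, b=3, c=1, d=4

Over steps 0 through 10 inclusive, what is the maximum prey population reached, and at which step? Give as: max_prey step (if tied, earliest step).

Answer: 55 10

Derivation:
Step 1: prey: 27+8-8=27; pred: 10+2-4=8
Step 2: prey: 27+8-6=29; pred: 8+2-3=7
Step 3: prey: 29+8-6=31; pred: 7+2-2=7
Step 4: prey: 31+9-6=34; pred: 7+2-2=7
Step 5: prey: 34+10-7=37; pred: 7+2-2=7
Step 6: prey: 37+11-7=41; pred: 7+2-2=7
Step 7: prey: 41+12-8=45; pred: 7+2-2=7
Step 8: prey: 45+13-9=49; pred: 7+3-2=8
Step 9: prey: 49+14-11=52; pred: 8+3-3=8
Step 10: prey: 52+15-12=55; pred: 8+4-3=9
Max prey = 55 at step 10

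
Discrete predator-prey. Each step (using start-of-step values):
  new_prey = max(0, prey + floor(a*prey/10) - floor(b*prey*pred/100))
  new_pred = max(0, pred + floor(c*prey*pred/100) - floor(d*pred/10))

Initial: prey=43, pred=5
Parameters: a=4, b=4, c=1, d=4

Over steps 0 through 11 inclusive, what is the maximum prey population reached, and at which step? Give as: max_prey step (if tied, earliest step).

Step 1: prey: 43+17-8=52; pred: 5+2-2=5
Step 2: prey: 52+20-10=62; pred: 5+2-2=5
Step 3: prey: 62+24-12=74; pred: 5+3-2=6
Step 4: prey: 74+29-17=86; pred: 6+4-2=8
Step 5: prey: 86+34-27=93; pred: 8+6-3=11
Step 6: prey: 93+37-40=90; pred: 11+10-4=17
Step 7: prey: 90+36-61=65; pred: 17+15-6=26
Step 8: prey: 65+26-67=24; pred: 26+16-10=32
Step 9: prey: 24+9-30=3; pred: 32+7-12=27
Step 10: prey: 3+1-3=1; pred: 27+0-10=17
Step 11: prey: 1+0-0=1; pred: 17+0-6=11
Max prey = 93 at step 5

Answer: 93 5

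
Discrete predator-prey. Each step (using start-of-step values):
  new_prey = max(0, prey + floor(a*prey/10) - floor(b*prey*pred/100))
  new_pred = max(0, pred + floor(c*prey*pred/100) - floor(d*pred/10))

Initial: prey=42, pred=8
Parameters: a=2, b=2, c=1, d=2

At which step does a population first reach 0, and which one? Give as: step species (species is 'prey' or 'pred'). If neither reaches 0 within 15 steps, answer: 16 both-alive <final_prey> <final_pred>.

Answer: 16 both-alive 5 8

Derivation:
Step 1: prey: 42+8-6=44; pred: 8+3-1=10
Step 2: prey: 44+8-8=44; pred: 10+4-2=12
Step 3: prey: 44+8-10=42; pred: 12+5-2=15
Step 4: prey: 42+8-12=38; pred: 15+6-3=18
Step 5: prey: 38+7-13=32; pred: 18+6-3=21
Step 6: prey: 32+6-13=25; pred: 21+6-4=23
Step 7: prey: 25+5-11=19; pred: 23+5-4=24
Step 8: prey: 19+3-9=13; pred: 24+4-4=24
Step 9: prey: 13+2-6=9; pred: 24+3-4=23
Step 10: prey: 9+1-4=6; pred: 23+2-4=21
Step 11: prey: 6+1-2=5; pred: 21+1-4=18
Step 12: prey: 5+1-1=5; pred: 18+0-3=15
Step 13: prey: 5+1-1=5; pred: 15+0-3=12
Step 14: prey: 5+1-1=5; pred: 12+0-2=10
Step 15: prey: 5+1-1=5; pred: 10+0-2=8
No extinction within 15 steps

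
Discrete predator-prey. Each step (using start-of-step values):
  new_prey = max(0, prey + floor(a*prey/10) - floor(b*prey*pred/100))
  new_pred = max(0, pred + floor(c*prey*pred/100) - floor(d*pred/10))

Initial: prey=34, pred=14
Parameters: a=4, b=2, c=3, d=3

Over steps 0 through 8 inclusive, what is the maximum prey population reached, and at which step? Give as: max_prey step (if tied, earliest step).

Answer: 38 1

Derivation:
Step 1: prey: 34+13-9=38; pred: 14+14-4=24
Step 2: prey: 38+15-18=35; pred: 24+27-7=44
Step 3: prey: 35+14-30=19; pred: 44+46-13=77
Step 4: prey: 19+7-29=0; pred: 77+43-23=97
Step 5: prey: 0+0-0=0; pred: 97+0-29=68
Step 6: prey: 0+0-0=0; pred: 68+0-20=48
Step 7: prey: 0+0-0=0; pred: 48+0-14=34
Step 8: prey: 0+0-0=0; pred: 34+0-10=24
Max prey = 38 at step 1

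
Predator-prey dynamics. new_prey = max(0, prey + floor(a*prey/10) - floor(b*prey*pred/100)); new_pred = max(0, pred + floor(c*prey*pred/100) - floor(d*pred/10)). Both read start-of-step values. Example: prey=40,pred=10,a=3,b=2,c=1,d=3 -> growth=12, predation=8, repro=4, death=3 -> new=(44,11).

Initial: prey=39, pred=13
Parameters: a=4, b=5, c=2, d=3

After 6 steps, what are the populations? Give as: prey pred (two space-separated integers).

Step 1: prey: 39+15-25=29; pred: 13+10-3=20
Step 2: prey: 29+11-29=11; pred: 20+11-6=25
Step 3: prey: 11+4-13=2; pred: 25+5-7=23
Step 4: prey: 2+0-2=0; pred: 23+0-6=17
Step 5: prey: 0+0-0=0; pred: 17+0-5=12
Step 6: prey: 0+0-0=0; pred: 12+0-3=9

Answer: 0 9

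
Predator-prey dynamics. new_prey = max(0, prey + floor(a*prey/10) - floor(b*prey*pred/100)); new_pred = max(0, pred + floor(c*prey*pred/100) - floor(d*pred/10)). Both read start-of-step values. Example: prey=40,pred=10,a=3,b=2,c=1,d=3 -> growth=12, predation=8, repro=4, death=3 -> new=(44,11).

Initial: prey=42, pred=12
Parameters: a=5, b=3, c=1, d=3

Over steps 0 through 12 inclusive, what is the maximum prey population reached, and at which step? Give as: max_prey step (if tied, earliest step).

Answer: 54 3

Derivation:
Step 1: prey: 42+21-15=48; pred: 12+5-3=14
Step 2: prey: 48+24-20=52; pred: 14+6-4=16
Step 3: prey: 52+26-24=54; pred: 16+8-4=20
Step 4: prey: 54+27-32=49; pred: 20+10-6=24
Step 5: prey: 49+24-35=38; pred: 24+11-7=28
Step 6: prey: 38+19-31=26; pred: 28+10-8=30
Step 7: prey: 26+13-23=16; pred: 30+7-9=28
Step 8: prey: 16+8-13=11; pred: 28+4-8=24
Step 9: prey: 11+5-7=9; pred: 24+2-7=19
Step 10: prey: 9+4-5=8; pred: 19+1-5=15
Step 11: prey: 8+4-3=9; pred: 15+1-4=12
Step 12: prey: 9+4-3=10; pred: 12+1-3=10
Max prey = 54 at step 3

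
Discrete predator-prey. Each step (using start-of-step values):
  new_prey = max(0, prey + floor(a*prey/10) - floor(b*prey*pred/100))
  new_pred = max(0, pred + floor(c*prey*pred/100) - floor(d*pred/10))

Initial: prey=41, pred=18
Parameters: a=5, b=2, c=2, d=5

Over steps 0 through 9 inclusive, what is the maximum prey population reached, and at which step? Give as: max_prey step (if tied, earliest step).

Answer: 49 2

Derivation:
Step 1: prey: 41+20-14=47; pred: 18+14-9=23
Step 2: prey: 47+23-21=49; pred: 23+21-11=33
Step 3: prey: 49+24-32=41; pred: 33+32-16=49
Step 4: prey: 41+20-40=21; pred: 49+40-24=65
Step 5: prey: 21+10-27=4; pred: 65+27-32=60
Step 6: prey: 4+2-4=2; pred: 60+4-30=34
Step 7: prey: 2+1-1=2; pred: 34+1-17=18
Step 8: prey: 2+1-0=3; pred: 18+0-9=9
Step 9: prey: 3+1-0=4; pred: 9+0-4=5
Max prey = 49 at step 2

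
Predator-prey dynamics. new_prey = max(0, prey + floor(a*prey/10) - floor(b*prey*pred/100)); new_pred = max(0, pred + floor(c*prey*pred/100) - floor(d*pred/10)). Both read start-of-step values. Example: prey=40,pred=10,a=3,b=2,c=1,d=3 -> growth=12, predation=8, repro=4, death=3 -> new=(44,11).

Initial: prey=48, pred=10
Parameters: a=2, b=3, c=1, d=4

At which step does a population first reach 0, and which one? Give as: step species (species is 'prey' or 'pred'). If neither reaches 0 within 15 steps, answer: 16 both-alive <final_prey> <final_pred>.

Answer: 16 both-alive 30 7

Derivation:
Step 1: prey: 48+9-14=43; pred: 10+4-4=10
Step 2: prey: 43+8-12=39; pred: 10+4-4=10
Step 3: prey: 39+7-11=35; pred: 10+3-4=9
Step 4: prey: 35+7-9=33; pred: 9+3-3=9
Step 5: prey: 33+6-8=31; pred: 9+2-3=8
Step 6: prey: 31+6-7=30; pred: 8+2-3=7
Step 7: prey: 30+6-6=30; pred: 7+2-2=7
Steps 8-15: state stable at prey=30, pred=7 (no change)
No extinction within 15 steps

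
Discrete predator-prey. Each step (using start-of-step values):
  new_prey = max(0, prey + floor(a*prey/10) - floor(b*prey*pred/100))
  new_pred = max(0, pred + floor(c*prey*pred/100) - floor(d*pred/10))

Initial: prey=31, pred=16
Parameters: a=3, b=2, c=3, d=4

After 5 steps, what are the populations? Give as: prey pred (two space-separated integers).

Answer: 1 38

Derivation:
Step 1: prey: 31+9-9=31; pred: 16+14-6=24
Step 2: prey: 31+9-14=26; pred: 24+22-9=37
Step 3: prey: 26+7-19=14; pred: 37+28-14=51
Step 4: prey: 14+4-14=4; pred: 51+21-20=52
Step 5: prey: 4+1-4=1; pred: 52+6-20=38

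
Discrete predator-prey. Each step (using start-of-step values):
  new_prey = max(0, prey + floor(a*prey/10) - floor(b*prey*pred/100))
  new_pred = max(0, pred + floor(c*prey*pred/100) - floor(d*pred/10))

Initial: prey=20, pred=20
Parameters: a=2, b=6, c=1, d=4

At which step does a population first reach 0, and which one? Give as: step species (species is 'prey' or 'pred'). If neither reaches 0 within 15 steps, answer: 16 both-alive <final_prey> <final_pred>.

Answer: 1 prey

Derivation:
Step 1: prey: 20+4-24=0; pred: 20+4-8=16
First extinction: prey at step 1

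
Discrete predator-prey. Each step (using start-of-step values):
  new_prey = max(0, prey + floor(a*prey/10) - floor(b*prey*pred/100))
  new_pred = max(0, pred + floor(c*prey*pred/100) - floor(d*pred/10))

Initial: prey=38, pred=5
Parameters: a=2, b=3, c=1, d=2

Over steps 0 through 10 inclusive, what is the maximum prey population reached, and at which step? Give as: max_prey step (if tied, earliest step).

Step 1: prey: 38+7-5=40; pred: 5+1-1=5
Step 2: prey: 40+8-6=42; pred: 5+2-1=6
Step 3: prey: 42+8-7=43; pred: 6+2-1=7
Step 4: prey: 43+8-9=42; pred: 7+3-1=9
Step 5: prey: 42+8-11=39; pred: 9+3-1=11
Step 6: prey: 39+7-12=34; pred: 11+4-2=13
Step 7: prey: 34+6-13=27; pred: 13+4-2=15
Step 8: prey: 27+5-12=20; pred: 15+4-3=16
Step 9: prey: 20+4-9=15; pred: 16+3-3=16
Step 10: prey: 15+3-7=11; pred: 16+2-3=15
Max prey = 43 at step 3

Answer: 43 3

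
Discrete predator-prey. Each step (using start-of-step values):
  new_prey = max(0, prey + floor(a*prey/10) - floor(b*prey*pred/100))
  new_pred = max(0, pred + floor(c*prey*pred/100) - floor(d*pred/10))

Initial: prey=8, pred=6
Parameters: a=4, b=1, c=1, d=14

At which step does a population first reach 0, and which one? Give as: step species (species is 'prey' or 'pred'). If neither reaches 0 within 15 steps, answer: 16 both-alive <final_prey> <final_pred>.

Answer: 1 pred

Derivation:
Step 1: prey: 8+3-0=11; pred: 6+0-8=0
First extinction: pred at step 1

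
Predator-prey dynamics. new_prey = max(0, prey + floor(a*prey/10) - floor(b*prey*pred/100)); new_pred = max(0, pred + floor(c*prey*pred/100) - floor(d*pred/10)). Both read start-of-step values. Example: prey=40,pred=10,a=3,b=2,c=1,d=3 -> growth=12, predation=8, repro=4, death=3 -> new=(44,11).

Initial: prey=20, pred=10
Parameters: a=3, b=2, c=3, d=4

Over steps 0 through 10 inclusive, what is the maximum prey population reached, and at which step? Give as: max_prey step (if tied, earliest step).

Answer: 23 2

Derivation:
Step 1: prey: 20+6-4=22; pred: 10+6-4=12
Step 2: prey: 22+6-5=23; pred: 12+7-4=15
Step 3: prey: 23+6-6=23; pred: 15+10-6=19
Step 4: prey: 23+6-8=21; pred: 19+13-7=25
Step 5: prey: 21+6-10=17; pred: 25+15-10=30
Step 6: prey: 17+5-10=12; pred: 30+15-12=33
Step 7: prey: 12+3-7=8; pred: 33+11-13=31
Step 8: prey: 8+2-4=6; pred: 31+7-12=26
Step 9: prey: 6+1-3=4; pred: 26+4-10=20
Step 10: prey: 4+1-1=4; pred: 20+2-8=14
Max prey = 23 at step 2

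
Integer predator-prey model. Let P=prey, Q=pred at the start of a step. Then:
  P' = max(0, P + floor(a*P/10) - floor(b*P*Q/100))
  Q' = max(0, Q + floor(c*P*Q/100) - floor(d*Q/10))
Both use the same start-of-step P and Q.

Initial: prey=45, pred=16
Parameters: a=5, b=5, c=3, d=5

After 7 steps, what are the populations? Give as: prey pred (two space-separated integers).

Answer: 0 2

Derivation:
Step 1: prey: 45+22-36=31; pred: 16+21-8=29
Step 2: prey: 31+15-44=2; pred: 29+26-14=41
Step 3: prey: 2+1-4=0; pred: 41+2-20=23
Step 4: prey: 0+0-0=0; pred: 23+0-11=12
Step 5: prey: 0+0-0=0; pred: 12+0-6=6
Step 6: prey: 0+0-0=0; pred: 6+0-3=3
Step 7: prey: 0+0-0=0; pred: 3+0-1=2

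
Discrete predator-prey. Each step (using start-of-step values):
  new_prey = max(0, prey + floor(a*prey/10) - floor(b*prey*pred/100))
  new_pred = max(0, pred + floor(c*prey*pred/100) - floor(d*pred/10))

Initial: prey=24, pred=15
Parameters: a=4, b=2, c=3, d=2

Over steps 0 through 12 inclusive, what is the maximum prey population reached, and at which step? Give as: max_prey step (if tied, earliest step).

Answer: 26 1

Derivation:
Step 1: prey: 24+9-7=26; pred: 15+10-3=22
Step 2: prey: 26+10-11=25; pred: 22+17-4=35
Step 3: prey: 25+10-17=18; pred: 35+26-7=54
Step 4: prey: 18+7-19=6; pred: 54+29-10=73
Step 5: prey: 6+2-8=0; pred: 73+13-14=72
Step 6: prey: 0+0-0=0; pred: 72+0-14=58
Step 7: prey: 0+0-0=0; pred: 58+0-11=47
Step 8: prey: 0+0-0=0; pred: 47+0-9=38
Step 9: prey: 0+0-0=0; pred: 38+0-7=31
Step 10: prey: 0+0-0=0; pred: 31+0-6=25
Step 11: prey: 0+0-0=0; pred: 25+0-5=20
Step 12: prey: 0+0-0=0; pred: 20+0-4=16
Max prey = 26 at step 1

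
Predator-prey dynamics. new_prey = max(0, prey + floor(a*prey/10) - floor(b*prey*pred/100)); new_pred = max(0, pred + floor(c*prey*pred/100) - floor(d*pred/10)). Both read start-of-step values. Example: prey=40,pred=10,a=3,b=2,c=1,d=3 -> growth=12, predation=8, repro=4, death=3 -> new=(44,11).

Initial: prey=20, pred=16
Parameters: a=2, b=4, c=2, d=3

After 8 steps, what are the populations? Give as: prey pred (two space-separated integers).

Answer: 2 3

Derivation:
Step 1: prey: 20+4-12=12; pred: 16+6-4=18
Step 2: prey: 12+2-8=6; pred: 18+4-5=17
Step 3: prey: 6+1-4=3; pred: 17+2-5=14
Step 4: prey: 3+0-1=2; pred: 14+0-4=10
Step 5: prey: 2+0-0=2; pred: 10+0-3=7
Step 6: prey: 2+0-0=2; pred: 7+0-2=5
Step 7: prey: 2+0-0=2; pred: 5+0-1=4
Step 8: prey: 2+0-0=2; pred: 4+0-1=3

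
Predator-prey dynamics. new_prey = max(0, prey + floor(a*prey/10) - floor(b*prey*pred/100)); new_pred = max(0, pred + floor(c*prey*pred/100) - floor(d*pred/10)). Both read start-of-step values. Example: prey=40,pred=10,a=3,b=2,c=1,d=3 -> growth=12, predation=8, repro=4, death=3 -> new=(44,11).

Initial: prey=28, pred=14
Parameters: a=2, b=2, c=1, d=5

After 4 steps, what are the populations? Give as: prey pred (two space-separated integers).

Step 1: prey: 28+5-7=26; pred: 14+3-7=10
Step 2: prey: 26+5-5=26; pred: 10+2-5=7
Step 3: prey: 26+5-3=28; pred: 7+1-3=5
Step 4: prey: 28+5-2=31; pred: 5+1-2=4

Answer: 31 4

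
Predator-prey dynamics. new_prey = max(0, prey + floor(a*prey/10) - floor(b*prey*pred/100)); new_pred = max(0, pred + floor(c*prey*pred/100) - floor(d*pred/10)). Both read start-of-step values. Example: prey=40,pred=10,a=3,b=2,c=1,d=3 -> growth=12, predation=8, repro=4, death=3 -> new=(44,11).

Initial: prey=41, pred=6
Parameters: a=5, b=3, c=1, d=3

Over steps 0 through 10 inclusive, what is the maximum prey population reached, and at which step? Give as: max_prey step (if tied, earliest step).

Step 1: prey: 41+20-7=54; pred: 6+2-1=7
Step 2: prey: 54+27-11=70; pred: 7+3-2=8
Step 3: prey: 70+35-16=89; pred: 8+5-2=11
Step 4: prey: 89+44-29=104; pred: 11+9-3=17
Step 5: prey: 104+52-53=103; pred: 17+17-5=29
Step 6: prey: 103+51-89=65; pred: 29+29-8=50
Step 7: prey: 65+32-97=0; pred: 50+32-15=67
Step 8: prey: 0+0-0=0; pred: 67+0-20=47
Step 9: prey: 0+0-0=0; pred: 47+0-14=33
Step 10: prey: 0+0-0=0; pred: 33+0-9=24
Max prey = 104 at step 4

Answer: 104 4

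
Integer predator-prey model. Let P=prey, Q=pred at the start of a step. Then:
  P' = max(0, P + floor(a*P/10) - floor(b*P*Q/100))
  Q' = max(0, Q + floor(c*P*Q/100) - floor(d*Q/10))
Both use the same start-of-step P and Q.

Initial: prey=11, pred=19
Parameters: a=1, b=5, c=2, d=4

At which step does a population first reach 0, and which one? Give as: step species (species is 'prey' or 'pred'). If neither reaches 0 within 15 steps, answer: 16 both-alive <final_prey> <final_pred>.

Answer: 16 both-alive 1 2

Derivation:
Step 1: prey: 11+1-10=2; pred: 19+4-7=16
Step 2: prey: 2+0-1=1; pred: 16+0-6=10
Step 3: prey: 1+0-0=1; pred: 10+0-4=6
Step 4: prey: 1+0-0=1; pred: 6+0-2=4
Step 5: prey: 1+0-0=1; pred: 4+0-1=3
Step 6: prey: 1+0-0=1; pred: 3+0-1=2
Step 7: prey: 1+0-0=1; pred: 2+0-0=2
Steps 8-15: state stable at prey=1, pred=2 (no change)
No extinction within 15 steps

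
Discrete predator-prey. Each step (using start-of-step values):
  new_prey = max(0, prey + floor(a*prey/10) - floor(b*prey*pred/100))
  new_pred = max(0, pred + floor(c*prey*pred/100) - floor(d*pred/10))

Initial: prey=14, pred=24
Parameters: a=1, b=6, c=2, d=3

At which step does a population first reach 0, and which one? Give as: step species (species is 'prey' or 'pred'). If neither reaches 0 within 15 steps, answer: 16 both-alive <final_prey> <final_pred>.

Step 1: prey: 14+1-20=0; pred: 24+6-7=23
First extinction: prey at step 1

Answer: 1 prey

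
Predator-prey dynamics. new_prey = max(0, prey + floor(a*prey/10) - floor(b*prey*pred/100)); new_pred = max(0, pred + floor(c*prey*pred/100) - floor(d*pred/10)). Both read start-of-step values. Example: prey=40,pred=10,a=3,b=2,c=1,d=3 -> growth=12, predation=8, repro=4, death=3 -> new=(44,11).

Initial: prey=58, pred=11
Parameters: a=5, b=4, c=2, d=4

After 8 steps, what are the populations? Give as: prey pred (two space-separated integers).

Step 1: prey: 58+29-25=62; pred: 11+12-4=19
Step 2: prey: 62+31-47=46; pred: 19+23-7=35
Step 3: prey: 46+23-64=5; pred: 35+32-14=53
Step 4: prey: 5+2-10=0; pred: 53+5-21=37
Step 5: prey: 0+0-0=0; pred: 37+0-14=23
Step 6: prey: 0+0-0=0; pred: 23+0-9=14
Step 7: prey: 0+0-0=0; pred: 14+0-5=9
Step 8: prey: 0+0-0=0; pred: 9+0-3=6

Answer: 0 6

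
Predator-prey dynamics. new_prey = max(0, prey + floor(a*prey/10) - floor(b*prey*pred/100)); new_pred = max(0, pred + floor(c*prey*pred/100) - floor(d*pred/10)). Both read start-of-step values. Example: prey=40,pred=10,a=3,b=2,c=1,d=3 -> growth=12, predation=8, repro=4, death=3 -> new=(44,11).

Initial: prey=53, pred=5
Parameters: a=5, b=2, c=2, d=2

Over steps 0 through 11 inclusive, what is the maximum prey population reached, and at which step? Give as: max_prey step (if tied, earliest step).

Step 1: prey: 53+26-5=74; pred: 5+5-1=9
Step 2: prey: 74+37-13=98; pred: 9+13-1=21
Step 3: prey: 98+49-41=106; pred: 21+41-4=58
Step 4: prey: 106+53-122=37; pred: 58+122-11=169
Step 5: prey: 37+18-125=0; pred: 169+125-33=261
Step 6: prey: 0+0-0=0; pred: 261+0-52=209
Step 7: prey: 0+0-0=0; pred: 209+0-41=168
Step 8: prey: 0+0-0=0; pred: 168+0-33=135
Step 9: prey: 0+0-0=0; pred: 135+0-27=108
Step 10: prey: 0+0-0=0; pred: 108+0-21=87
Step 11: prey: 0+0-0=0; pred: 87+0-17=70
Max prey = 106 at step 3

Answer: 106 3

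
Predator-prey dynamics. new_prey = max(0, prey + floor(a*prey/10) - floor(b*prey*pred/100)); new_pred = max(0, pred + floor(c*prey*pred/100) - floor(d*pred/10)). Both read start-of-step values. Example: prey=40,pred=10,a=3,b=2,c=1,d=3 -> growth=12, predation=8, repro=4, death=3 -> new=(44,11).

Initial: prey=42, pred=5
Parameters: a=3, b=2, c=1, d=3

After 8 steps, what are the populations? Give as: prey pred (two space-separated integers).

Step 1: prey: 42+12-4=50; pred: 5+2-1=6
Step 2: prey: 50+15-6=59; pred: 6+3-1=8
Step 3: prey: 59+17-9=67; pred: 8+4-2=10
Step 4: prey: 67+20-13=74; pred: 10+6-3=13
Step 5: prey: 74+22-19=77; pred: 13+9-3=19
Step 6: prey: 77+23-29=71; pred: 19+14-5=28
Step 7: prey: 71+21-39=53; pred: 28+19-8=39
Step 8: prey: 53+15-41=27; pred: 39+20-11=48

Answer: 27 48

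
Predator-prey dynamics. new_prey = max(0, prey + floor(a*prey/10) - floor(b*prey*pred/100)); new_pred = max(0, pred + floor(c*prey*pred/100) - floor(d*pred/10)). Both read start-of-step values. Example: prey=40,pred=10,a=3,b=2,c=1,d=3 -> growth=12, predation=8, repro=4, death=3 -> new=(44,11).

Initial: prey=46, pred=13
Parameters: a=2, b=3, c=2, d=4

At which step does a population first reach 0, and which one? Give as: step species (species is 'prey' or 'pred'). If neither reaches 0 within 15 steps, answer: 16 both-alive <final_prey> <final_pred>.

Answer: 16 both-alive 2 2

Derivation:
Step 1: prey: 46+9-17=38; pred: 13+11-5=19
Step 2: prey: 38+7-21=24; pred: 19+14-7=26
Step 3: prey: 24+4-18=10; pred: 26+12-10=28
Step 4: prey: 10+2-8=4; pred: 28+5-11=22
Step 5: prey: 4+0-2=2; pred: 22+1-8=15
Step 6: prey: 2+0-0=2; pred: 15+0-6=9
Step 7: prey: 2+0-0=2; pred: 9+0-3=6
Step 8: prey: 2+0-0=2; pred: 6+0-2=4
Step 9: prey: 2+0-0=2; pred: 4+0-1=3
Step 10: prey: 2+0-0=2; pred: 3+0-1=2
Step 11: prey: 2+0-0=2; pred: 2+0-0=2
Steps 12-15: state stable at prey=2, pred=2 (no change)
No extinction within 15 steps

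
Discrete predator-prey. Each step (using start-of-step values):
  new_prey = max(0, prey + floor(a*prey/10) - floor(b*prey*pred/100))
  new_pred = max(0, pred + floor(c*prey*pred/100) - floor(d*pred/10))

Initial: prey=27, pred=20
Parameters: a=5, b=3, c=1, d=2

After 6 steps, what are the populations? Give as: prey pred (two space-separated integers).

Answer: 13 18

Derivation:
Step 1: prey: 27+13-16=24; pred: 20+5-4=21
Step 2: prey: 24+12-15=21; pred: 21+5-4=22
Step 3: prey: 21+10-13=18; pred: 22+4-4=22
Step 4: prey: 18+9-11=16; pred: 22+3-4=21
Step 5: prey: 16+8-10=14; pred: 21+3-4=20
Step 6: prey: 14+7-8=13; pred: 20+2-4=18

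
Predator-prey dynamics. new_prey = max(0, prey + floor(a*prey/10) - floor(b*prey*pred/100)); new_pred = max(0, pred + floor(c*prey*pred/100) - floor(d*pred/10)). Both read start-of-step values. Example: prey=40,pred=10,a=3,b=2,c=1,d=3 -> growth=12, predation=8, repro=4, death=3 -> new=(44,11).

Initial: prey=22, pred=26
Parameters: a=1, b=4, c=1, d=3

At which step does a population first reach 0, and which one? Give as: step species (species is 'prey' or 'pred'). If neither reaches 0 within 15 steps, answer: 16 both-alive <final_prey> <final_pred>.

Answer: 16 both-alive 1 3

Derivation:
Step 1: prey: 22+2-22=2; pred: 26+5-7=24
Step 2: prey: 2+0-1=1; pred: 24+0-7=17
Step 3: prey: 1+0-0=1; pred: 17+0-5=12
Step 4: prey: 1+0-0=1; pred: 12+0-3=9
Step 5: prey: 1+0-0=1; pred: 9+0-2=7
Step 6: prey: 1+0-0=1; pred: 7+0-2=5
Step 7: prey: 1+0-0=1; pred: 5+0-1=4
Step 8: prey: 1+0-0=1; pred: 4+0-1=3
Step 9: prey: 1+0-0=1; pred: 3+0-0=3
Steps 10-15: state stable at prey=1, pred=3 (no change)
No extinction within 15 steps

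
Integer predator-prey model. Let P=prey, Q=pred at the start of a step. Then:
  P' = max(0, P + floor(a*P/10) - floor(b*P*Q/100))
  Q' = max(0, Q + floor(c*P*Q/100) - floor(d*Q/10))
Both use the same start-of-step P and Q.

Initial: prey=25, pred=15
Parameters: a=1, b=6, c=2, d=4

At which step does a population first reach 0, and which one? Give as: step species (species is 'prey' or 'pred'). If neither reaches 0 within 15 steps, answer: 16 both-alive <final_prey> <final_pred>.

Answer: 16 both-alive 1 2

Derivation:
Step 1: prey: 25+2-22=5; pred: 15+7-6=16
Step 2: prey: 5+0-4=1; pred: 16+1-6=11
Step 3: prey: 1+0-0=1; pred: 11+0-4=7
Step 4: prey: 1+0-0=1; pred: 7+0-2=5
Step 5: prey: 1+0-0=1; pred: 5+0-2=3
Step 6: prey: 1+0-0=1; pred: 3+0-1=2
Step 7: prey: 1+0-0=1; pred: 2+0-0=2
Steps 8-15: state stable at prey=1, pred=2 (no change)
No extinction within 15 steps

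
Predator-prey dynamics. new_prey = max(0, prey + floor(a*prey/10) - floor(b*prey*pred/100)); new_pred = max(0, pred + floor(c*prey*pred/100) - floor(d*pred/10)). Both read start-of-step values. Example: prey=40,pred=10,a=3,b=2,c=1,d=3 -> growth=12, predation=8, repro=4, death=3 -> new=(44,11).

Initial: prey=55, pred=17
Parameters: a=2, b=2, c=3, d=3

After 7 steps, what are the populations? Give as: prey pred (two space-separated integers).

Answer: 0 27

Derivation:
Step 1: prey: 55+11-18=48; pred: 17+28-5=40
Step 2: prey: 48+9-38=19; pred: 40+57-12=85
Step 3: prey: 19+3-32=0; pred: 85+48-25=108
Step 4: prey: 0+0-0=0; pred: 108+0-32=76
Step 5: prey: 0+0-0=0; pred: 76+0-22=54
Step 6: prey: 0+0-0=0; pred: 54+0-16=38
Step 7: prey: 0+0-0=0; pred: 38+0-11=27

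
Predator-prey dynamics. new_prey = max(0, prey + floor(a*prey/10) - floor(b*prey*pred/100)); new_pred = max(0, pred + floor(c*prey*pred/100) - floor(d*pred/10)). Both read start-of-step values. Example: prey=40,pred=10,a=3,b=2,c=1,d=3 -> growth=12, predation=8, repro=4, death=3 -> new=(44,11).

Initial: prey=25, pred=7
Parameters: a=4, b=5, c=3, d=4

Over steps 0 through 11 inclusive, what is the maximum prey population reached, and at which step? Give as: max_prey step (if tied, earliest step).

Step 1: prey: 25+10-8=27; pred: 7+5-2=10
Step 2: prey: 27+10-13=24; pred: 10+8-4=14
Step 3: prey: 24+9-16=17; pred: 14+10-5=19
Step 4: prey: 17+6-16=7; pred: 19+9-7=21
Step 5: prey: 7+2-7=2; pred: 21+4-8=17
Step 6: prey: 2+0-1=1; pred: 17+1-6=12
Step 7: prey: 1+0-0=1; pred: 12+0-4=8
Step 8: prey: 1+0-0=1; pred: 8+0-3=5
Step 9: prey: 1+0-0=1; pred: 5+0-2=3
Step 10: prey: 1+0-0=1; pred: 3+0-1=2
Step 11: prey: 1+0-0=1; pred: 2+0-0=2
Max prey = 27 at step 1

Answer: 27 1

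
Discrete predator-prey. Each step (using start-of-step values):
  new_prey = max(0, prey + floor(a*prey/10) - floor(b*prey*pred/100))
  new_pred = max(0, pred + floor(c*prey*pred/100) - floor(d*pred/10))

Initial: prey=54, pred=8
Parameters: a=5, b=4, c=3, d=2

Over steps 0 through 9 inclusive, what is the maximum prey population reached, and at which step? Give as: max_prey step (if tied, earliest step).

Answer: 64 1

Derivation:
Step 1: prey: 54+27-17=64; pred: 8+12-1=19
Step 2: prey: 64+32-48=48; pred: 19+36-3=52
Step 3: prey: 48+24-99=0; pred: 52+74-10=116
Step 4: prey: 0+0-0=0; pred: 116+0-23=93
Step 5: prey: 0+0-0=0; pred: 93+0-18=75
Step 6: prey: 0+0-0=0; pred: 75+0-15=60
Step 7: prey: 0+0-0=0; pred: 60+0-12=48
Step 8: prey: 0+0-0=0; pred: 48+0-9=39
Step 9: prey: 0+0-0=0; pred: 39+0-7=32
Max prey = 64 at step 1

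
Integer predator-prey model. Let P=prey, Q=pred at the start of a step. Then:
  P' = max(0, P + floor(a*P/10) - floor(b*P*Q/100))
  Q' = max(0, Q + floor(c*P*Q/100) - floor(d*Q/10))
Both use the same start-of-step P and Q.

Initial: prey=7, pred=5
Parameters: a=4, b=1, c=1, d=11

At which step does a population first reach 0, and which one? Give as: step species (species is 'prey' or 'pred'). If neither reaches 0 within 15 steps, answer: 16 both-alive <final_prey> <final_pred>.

Step 1: prey: 7+2-0=9; pred: 5+0-5=0
First extinction: pred at step 1

Answer: 1 pred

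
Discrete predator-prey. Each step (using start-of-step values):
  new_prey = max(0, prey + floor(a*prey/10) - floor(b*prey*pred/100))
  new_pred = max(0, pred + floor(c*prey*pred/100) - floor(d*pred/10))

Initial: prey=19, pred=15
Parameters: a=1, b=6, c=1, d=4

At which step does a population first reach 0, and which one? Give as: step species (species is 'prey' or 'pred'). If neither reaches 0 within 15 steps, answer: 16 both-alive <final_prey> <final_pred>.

Step 1: prey: 19+1-17=3; pred: 15+2-6=11
Step 2: prey: 3+0-1=2; pred: 11+0-4=7
Step 3: prey: 2+0-0=2; pred: 7+0-2=5
Step 4: prey: 2+0-0=2; pred: 5+0-2=3
Step 5: prey: 2+0-0=2; pred: 3+0-1=2
Step 6: prey: 2+0-0=2; pred: 2+0-0=2
Steps 7-15: state stable at prey=2, pred=2 (no change)
No extinction within 15 steps

Answer: 16 both-alive 2 2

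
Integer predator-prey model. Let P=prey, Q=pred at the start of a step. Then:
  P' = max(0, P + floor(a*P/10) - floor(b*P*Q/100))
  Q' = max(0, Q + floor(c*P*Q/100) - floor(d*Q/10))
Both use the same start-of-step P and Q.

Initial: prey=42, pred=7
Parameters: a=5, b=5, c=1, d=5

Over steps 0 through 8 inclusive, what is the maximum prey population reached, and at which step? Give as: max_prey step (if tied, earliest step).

Step 1: prey: 42+21-14=49; pred: 7+2-3=6
Step 2: prey: 49+24-14=59; pred: 6+2-3=5
Step 3: prey: 59+29-14=74; pred: 5+2-2=5
Step 4: prey: 74+37-18=93; pred: 5+3-2=6
Step 5: prey: 93+46-27=112; pred: 6+5-3=8
Step 6: prey: 112+56-44=124; pred: 8+8-4=12
Step 7: prey: 124+62-74=112; pred: 12+14-6=20
Step 8: prey: 112+56-112=56; pred: 20+22-10=32
Max prey = 124 at step 6

Answer: 124 6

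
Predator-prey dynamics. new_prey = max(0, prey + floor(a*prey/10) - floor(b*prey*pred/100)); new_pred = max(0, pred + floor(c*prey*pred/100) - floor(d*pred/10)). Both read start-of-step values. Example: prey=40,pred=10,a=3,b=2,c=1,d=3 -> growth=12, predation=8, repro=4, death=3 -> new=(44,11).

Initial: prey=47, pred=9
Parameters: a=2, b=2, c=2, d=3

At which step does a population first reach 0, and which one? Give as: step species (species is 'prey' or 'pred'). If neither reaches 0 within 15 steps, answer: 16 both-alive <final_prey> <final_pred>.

Answer: 16 both-alive 1 3

Derivation:
Step 1: prey: 47+9-8=48; pred: 9+8-2=15
Step 2: prey: 48+9-14=43; pred: 15+14-4=25
Step 3: prey: 43+8-21=30; pred: 25+21-7=39
Step 4: prey: 30+6-23=13; pred: 39+23-11=51
Step 5: prey: 13+2-13=2; pred: 51+13-15=49
Step 6: prey: 2+0-1=1; pred: 49+1-14=36
Step 7: prey: 1+0-0=1; pred: 36+0-10=26
Step 8: prey: 1+0-0=1; pred: 26+0-7=19
Step 9: prey: 1+0-0=1; pred: 19+0-5=14
Step 10: prey: 1+0-0=1; pred: 14+0-4=10
Step 11: prey: 1+0-0=1; pred: 10+0-3=7
Step 12: prey: 1+0-0=1; pred: 7+0-2=5
Step 13: prey: 1+0-0=1; pred: 5+0-1=4
Step 14: prey: 1+0-0=1; pred: 4+0-1=3
Step 15: prey: 1+0-0=1; pred: 3+0-0=3
No extinction within 15 steps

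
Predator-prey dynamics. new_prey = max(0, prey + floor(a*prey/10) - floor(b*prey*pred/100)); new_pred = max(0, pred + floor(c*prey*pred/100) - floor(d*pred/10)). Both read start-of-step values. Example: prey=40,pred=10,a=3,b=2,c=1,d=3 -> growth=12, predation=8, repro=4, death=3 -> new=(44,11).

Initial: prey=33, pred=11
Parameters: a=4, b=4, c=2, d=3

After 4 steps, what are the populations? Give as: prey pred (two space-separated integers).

Step 1: prey: 33+13-14=32; pred: 11+7-3=15
Step 2: prey: 32+12-19=25; pred: 15+9-4=20
Step 3: prey: 25+10-20=15; pred: 20+10-6=24
Step 4: prey: 15+6-14=7; pred: 24+7-7=24

Answer: 7 24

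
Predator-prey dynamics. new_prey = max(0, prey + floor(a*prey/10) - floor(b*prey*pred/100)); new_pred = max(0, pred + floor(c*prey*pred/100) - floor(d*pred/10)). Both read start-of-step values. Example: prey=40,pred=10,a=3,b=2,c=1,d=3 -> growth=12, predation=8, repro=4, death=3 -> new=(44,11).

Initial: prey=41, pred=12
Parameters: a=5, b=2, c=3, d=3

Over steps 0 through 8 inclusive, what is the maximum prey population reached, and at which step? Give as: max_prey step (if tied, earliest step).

Step 1: prey: 41+20-9=52; pred: 12+14-3=23
Step 2: prey: 52+26-23=55; pred: 23+35-6=52
Step 3: prey: 55+27-57=25; pred: 52+85-15=122
Step 4: prey: 25+12-61=0; pred: 122+91-36=177
Step 5: prey: 0+0-0=0; pred: 177+0-53=124
Step 6: prey: 0+0-0=0; pred: 124+0-37=87
Step 7: prey: 0+0-0=0; pred: 87+0-26=61
Step 8: prey: 0+0-0=0; pred: 61+0-18=43
Max prey = 55 at step 2

Answer: 55 2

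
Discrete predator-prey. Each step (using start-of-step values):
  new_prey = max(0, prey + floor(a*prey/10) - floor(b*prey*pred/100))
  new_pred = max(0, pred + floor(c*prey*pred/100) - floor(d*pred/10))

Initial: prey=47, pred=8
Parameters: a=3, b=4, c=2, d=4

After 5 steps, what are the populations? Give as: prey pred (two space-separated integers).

Step 1: prey: 47+14-15=46; pred: 8+7-3=12
Step 2: prey: 46+13-22=37; pred: 12+11-4=19
Step 3: prey: 37+11-28=20; pred: 19+14-7=26
Step 4: prey: 20+6-20=6; pred: 26+10-10=26
Step 5: prey: 6+1-6=1; pred: 26+3-10=19

Answer: 1 19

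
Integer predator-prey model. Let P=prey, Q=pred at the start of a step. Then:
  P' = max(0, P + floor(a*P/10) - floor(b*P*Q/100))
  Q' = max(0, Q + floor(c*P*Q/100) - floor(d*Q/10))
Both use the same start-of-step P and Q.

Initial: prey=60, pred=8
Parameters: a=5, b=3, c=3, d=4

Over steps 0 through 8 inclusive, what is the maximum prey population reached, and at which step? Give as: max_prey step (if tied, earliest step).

Answer: 76 1

Derivation:
Step 1: prey: 60+30-14=76; pred: 8+14-3=19
Step 2: prey: 76+38-43=71; pred: 19+43-7=55
Step 3: prey: 71+35-117=0; pred: 55+117-22=150
Step 4: prey: 0+0-0=0; pred: 150+0-60=90
Step 5: prey: 0+0-0=0; pred: 90+0-36=54
Step 6: prey: 0+0-0=0; pred: 54+0-21=33
Step 7: prey: 0+0-0=0; pred: 33+0-13=20
Step 8: prey: 0+0-0=0; pred: 20+0-8=12
Max prey = 76 at step 1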